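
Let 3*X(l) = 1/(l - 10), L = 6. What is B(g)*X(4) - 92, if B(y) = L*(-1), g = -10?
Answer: -275/3 ≈ -91.667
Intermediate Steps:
X(l) = 1/(3*(-10 + l)) (X(l) = 1/(3*(l - 10)) = 1/(3*(-10 + l)))
B(y) = -6 (B(y) = 6*(-1) = -6)
B(g)*X(4) - 92 = -2/(-10 + 4) - 92 = -2/(-6) - 92 = -2*(-1)/6 - 92 = -6*(-1/18) - 92 = ⅓ - 92 = -275/3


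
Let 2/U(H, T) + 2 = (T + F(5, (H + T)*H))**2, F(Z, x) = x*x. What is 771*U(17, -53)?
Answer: 1542/140243509079 ≈ 1.0995e-8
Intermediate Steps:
F(Z, x) = x**2
U(H, T) = 2/(-2 + (T + H**2*(H + T)**2)**2) (U(H, T) = 2/(-2 + (T + ((H + T)*H)**2)**2) = 2/(-2 + (T + (H*(H + T))**2)**2) = 2/(-2 + (T + H**2*(H + T)**2)**2))
771*U(17, -53) = 771*(2/(-2 + (-53 + 17**2*(17 - 53)**2)**2)) = 771*(2/(-2 + (-53 + 289*(-36)**2)**2)) = 771*(2/(-2 + (-53 + 289*1296)**2)) = 771*(2/(-2 + (-53 + 374544)**2)) = 771*(2/(-2 + 374491**2)) = 771*(2/(-2 + 140243509081)) = 771*(2/140243509079) = 1542/140243509079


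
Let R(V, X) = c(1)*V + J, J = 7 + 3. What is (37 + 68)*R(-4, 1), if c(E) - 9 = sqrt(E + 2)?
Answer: -2730 - 420*sqrt(3) ≈ -3457.5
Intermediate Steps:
J = 10
c(E) = 9 + sqrt(2 + E) (c(E) = 9 + sqrt(E + 2) = 9 + sqrt(2 + E))
R(V, X) = 10 + V*(9 + sqrt(3)) (R(V, X) = (9 + sqrt(2 + 1))*V + 10 = (9 + sqrt(3))*V + 10 = V*(9 + sqrt(3)) + 10 = 10 + V*(9 + sqrt(3)))
(37 + 68)*R(-4, 1) = (37 + 68)*(10 - 4*(9 + sqrt(3))) = 105*(10 + (-36 - 4*sqrt(3))) = 105*(-26 - 4*sqrt(3)) = -2730 - 420*sqrt(3)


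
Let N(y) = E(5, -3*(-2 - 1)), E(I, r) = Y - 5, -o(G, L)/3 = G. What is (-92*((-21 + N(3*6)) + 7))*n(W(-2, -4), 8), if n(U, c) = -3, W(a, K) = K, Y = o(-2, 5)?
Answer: -3588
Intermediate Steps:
o(G, L) = -3*G
Y = 6 (Y = -3*(-2) = 6)
E(I, r) = 1 (E(I, r) = 6 - 5 = 1)
N(y) = 1
(-92*((-21 + N(3*6)) + 7))*n(W(-2, -4), 8) = -92*((-21 + 1) + 7)*(-3) = -92*(-20 + 7)*(-3) = -92*(-13)*(-3) = 1196*(-3) = -3588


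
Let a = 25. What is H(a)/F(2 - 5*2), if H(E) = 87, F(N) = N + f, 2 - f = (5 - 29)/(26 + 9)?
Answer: -1015/62 ≈ -16.371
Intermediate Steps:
f = 94/35 (f = 2 - (5 - 29)/(26 + 9) = 2 - (-24)/35 = 2 - 1*(-24/35) = 2 + 24/35 = 94/35 ≈ 2.6857)
F(N) = 94/35 + N (F(N) = N + 94/35 = 94/35 + N)
H(a)/F(2 - 5*2) = 87/(94/35 + (2 - 5*2)) = 87/(94/35 + (2 - 10)) = 87/(94/35 - 8) = 87/(-186/35) = 87*(-35/186) = -1015/62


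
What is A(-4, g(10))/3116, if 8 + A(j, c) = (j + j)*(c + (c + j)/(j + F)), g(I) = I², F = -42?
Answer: -4550/17917 ≈ -0.25395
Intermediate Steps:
A(j, c) = -8 + 2*j*(c + (c + j)/(-42 + j)) (A(j, c) = -8 + (j + j)*(c + (c + j)/(j - 42)) = -8 + (2*j)*(c + (c + j)/(-42 + j)) = -8 + 2*j*(c + (c + j)/(-42 + j)))
A(-4, g(10))/3116 = (2*(168 + (-4)² - 4*(-4) + 10²*(-4)² - 41*10²*(-4))/(-42 - 4))/3116 = (2*(168 + 16 + 16 + 100*16 - 41*100*(-4))/(-46))*(1/3116) = (2*(-1/46)*(168 + 16 + 16 + 1600 + 16400))*(1/3116) = (2*(-1/46)*18200)*(1/3116) = -18200/23*1/3116 = -4550/17917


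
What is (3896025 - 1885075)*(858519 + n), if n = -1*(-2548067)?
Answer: 6850474116700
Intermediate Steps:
n = 2548067
(3896025 - 1885075)*(858519 + n) = (3896025 - 1885075)*(858519 + 2548067) = 2010950*3406586 = 6850474116700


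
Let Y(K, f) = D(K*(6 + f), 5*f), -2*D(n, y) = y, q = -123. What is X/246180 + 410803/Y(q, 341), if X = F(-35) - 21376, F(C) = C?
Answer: -1226057399/2543860 ≈ -481.97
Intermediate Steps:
D(n, y) = -y/2
Y(K, f) = -5*f/2
X = -21411 (X = -35 - 21376 = -21411)
X/246180 + 410803/Y(q, 341) = -21411/246180 + 410803/((-5/2*341)) = -21411*1/246180 + 410803/(-1705/2) = -7137/82060 + 410803*(-2/1705) = -7137/82060 - 821606/1705 = -1226057399/2543860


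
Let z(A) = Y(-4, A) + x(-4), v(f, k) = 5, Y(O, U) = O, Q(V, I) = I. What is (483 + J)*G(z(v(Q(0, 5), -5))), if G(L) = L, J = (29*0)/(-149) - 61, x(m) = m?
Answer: -3376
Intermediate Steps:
J = -61 (J = 0*(-1/149) - 61 = 0 - 61 = -61)
z(A) = -8 (z(A) = -4 - 4 = -8)
(483 + J)*G(z(v(Q(0, 5), -5))) = (483 - 61)*(-8) = 422*(-8) = -3376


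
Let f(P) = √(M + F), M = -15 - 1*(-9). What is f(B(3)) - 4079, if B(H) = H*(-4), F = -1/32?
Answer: -4079 + I*√386/8 ≈ -4079.0 + 2.4559*I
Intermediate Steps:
F = -1/32 (F = -1*1/32 = -1/32 ≈ -0.031250)
M = -6 (M = -15 + 9 = -6)
B(H) = -4*H
f(P) = I*√386/8 (f(P) = √(-6 - 1/32) = √(-193/32) = I*√386/8)
f(B(3)) - 4079 = I*√386/8 - 4079 = -4079 + I*√386/8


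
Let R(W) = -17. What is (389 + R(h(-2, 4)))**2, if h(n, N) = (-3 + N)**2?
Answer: 138384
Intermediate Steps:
(389 + R(h(-2, 4)))**2 = (389 - 17)**2 = 372**2 = 138384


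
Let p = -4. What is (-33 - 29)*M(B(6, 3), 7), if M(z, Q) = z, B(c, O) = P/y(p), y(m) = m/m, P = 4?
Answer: -248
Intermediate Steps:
y(m) = 1
B(c, O) = 4 (B(c, O) = 4/1 = 4*1 = 4)
(-33 - 29)*M(B(6, 3), 7) = (-33 - 29)*4 = -62*4 = -248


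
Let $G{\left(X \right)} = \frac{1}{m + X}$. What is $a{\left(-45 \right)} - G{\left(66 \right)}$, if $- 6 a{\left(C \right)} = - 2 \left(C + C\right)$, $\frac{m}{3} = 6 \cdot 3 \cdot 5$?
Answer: $- \frac{10081}{336} \approx -30.003$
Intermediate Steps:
$m = 270$ ($m = 3 \cdot 6 \cdot 3 \cdot 5 = 3 \cdot 18 \cdot 5 = 3 \cdot 90 = 270$)
$a{\left(C \right)} = \frac{2 C}{3}$ ($a{\left(C \right)} = - \frac{\left(-2\right) \left(C + C\right)}{6} = - \frac{\left(-2\right) 2 C}{6} = - \frac{\left(-4\right) C}{6} = \frac{2 C}{3}$)
$G{\left(X \right)} = \frac{1}{270 + X}$
$a{\left(-45 \right)} - G{\left(66 \right)} = \frac{2}{3} \left(-45\right) - \frac{1}{270 + 66} = -30 - \frac{1}{336} = - \frac{10081}{336}$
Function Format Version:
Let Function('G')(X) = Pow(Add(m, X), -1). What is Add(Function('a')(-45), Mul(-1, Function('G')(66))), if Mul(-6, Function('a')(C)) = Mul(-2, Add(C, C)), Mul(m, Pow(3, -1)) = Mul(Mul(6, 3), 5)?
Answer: Rational(-10081, 336) ≈ -30.003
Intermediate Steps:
m = 270 (m = Mul(3, Mul(Mul(6, 3), 5)) = Mul(3, Mul(18, 5)) = Mul(3, 90) = 270)
Function('a')(C) = Mul(Rational(2, 3), C) (Function('a')(C) = Mul(Rational(-1, 6), Mul(-2, Add(C, C))) = Mul(Rational(-1, 6), Mul(-2, Mul(2, C))) = Mul(Rational(-1, 6), Mul(-4, C)) = Mul(Rational(2, 3), C))
Function('G')(X) = Pow(Add(270, X), -1)
Add(Function('a')(-45), Mul(-1, Function('G')(66))) = Add(Mul(Rational(2, 3), -45), Mul(-1, Pow(Add(270, 66), -1))) = Add(-30, Mul(-1, Pow(336, -1))) = Add(-30, Mul(-1, Rational(1, 336))) = Add(-30, Rational(-1, 336)) = Rational(-10081, 336)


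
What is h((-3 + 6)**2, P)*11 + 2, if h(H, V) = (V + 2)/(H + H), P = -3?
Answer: 25/18 ≈ 1.3889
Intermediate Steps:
h(H, V) = (2 + V)/(2*H) (h(H, V) = (2 + V)/((2*H)) = (2 + V)*(1/(2*H)) = (2 + V)/(2*H))
h((-3 + 6)**2, P)*11 + 2 = ((2 - 3)/(2*((-3 + 6)**2)))*11 + 2 = ((1/2)*(-1)/3**2)*11 + 2 = ((1/2)*(-1)/9)*11 + 2 = ((1/2)*(1/9)*(-1))*11 + 2 = -1/18*11 + 2 = -11/18 + 2 = 25/18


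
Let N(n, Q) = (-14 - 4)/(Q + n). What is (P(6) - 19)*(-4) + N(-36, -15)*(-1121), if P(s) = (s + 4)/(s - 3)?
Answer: -16982/51 ≈ -332.98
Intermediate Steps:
N(n, Q) = -18/(Q + n)
P(s) = (4 + s)/(-3 + s)
(P(6) - 19)*(-4) + N(-36, -15)*(-1121) = ((4 + 6)/(-3 + 6) - 19)*(-4) - 18/(-15 - 36)*(-1121) = (10/3 - 19)*(-4) - 18/(-51)*(-1121) = ((⅓)*10 - 19)*(-4) - 18*(-1/51)*(-1121) = (10/3 - 19)*(-4) + (6/17)*(-1121) = -47/3*(-4) - 6726/17 = 188/3 - 6726/17 = -16982/51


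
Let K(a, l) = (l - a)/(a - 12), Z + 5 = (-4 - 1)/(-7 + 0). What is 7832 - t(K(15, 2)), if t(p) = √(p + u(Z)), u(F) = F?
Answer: 7832 - I*√3801/21 ≈ 7832.0 - 2.9358*I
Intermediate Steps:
Z = -30/7 (Z = -5 + (-4 - 1)/(-7 + 0) = -5 - 5/(-7) = -5 - 5*(-⅐) = -5 + 5/7 = -30/7 ≈ -4.2857)
K(a, l) = (l - a)/(-12 + a)
t(p) = √(-30/7 + p) (t(p) = √(p - 30/7) = √(-30/7 + p))
7832 - t(K(15, 2)) = 7832 - √(-210 + 49*((2 - 1*15)/(-12 + 15)))/7 = 7832 - √(-210 + 49*((2 - 15)/3))/7 = 7832 - √(-210 + 49*((⅓)*(-13)))/7 = 7832 - √(-210 + 49*(-13/3))/7 = 7832 - √(-210 - 637/3)/7 = 7832 - √(-1267/3)/7 = 7832 - I*√3801/3/7 = 7832 - I*√3801/21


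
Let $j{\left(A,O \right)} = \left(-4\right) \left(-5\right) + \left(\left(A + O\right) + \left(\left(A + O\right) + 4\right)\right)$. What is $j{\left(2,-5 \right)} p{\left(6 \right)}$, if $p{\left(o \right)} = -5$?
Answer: $-90$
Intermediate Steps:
$j{\left(A,O \right)} = 24 + 2 A + 2 O$ ($j{\left(A,O \right)} = 20 + \left(\left(A + O\right) + \left(4 + A + O\right)\right) = 20 + \left(4 + 2 A + 2 O\right) = 24 + 2 A + 2 O$)
$j{\left(2,-5 \right)} p{\left(6 \right)} = \left(24 + 2 \cdot 2 + 2 \left(-5\right)\right) \left(-5\right) = \left(24 + 4 - 10\right) \left(-5\right) = 18 \left(-5\right) = -90$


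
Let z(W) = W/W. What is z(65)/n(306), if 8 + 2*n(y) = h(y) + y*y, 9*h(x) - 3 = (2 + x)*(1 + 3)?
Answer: 18/843887 ≈ 2.1330e-5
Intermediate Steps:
z(W) = 1
h(x) = 11/9 + 4*x/9 (h(x) = ⅓ + ((2 + x)*(1 + 3))/9 = ⅓ + ((2 + x)*4)/9 = ⅓ + (8 + 4*x)/9 = ⅓ + (8/9 + 4*x/9) = 11/9 + 4*x/9)
n(y) = -61/18 + y²/2 + 2*y/9 (n(y) = -4 + ((11/9 + 4*y/9) + y*y)/2 = -4 + ((11/9 + 4*y/9) + y²)/2 = -4 + (11/9 + y² + 4*y/9)/2 = -4 + (11/18 + y²/2 + 2*y/9) = -61/18 + y²/2 + 2*y/9)
z(65)/n(306) = 1/(-61/18 + (½)*306² + (2/9)*306) = 1/(-61/18 + (½)*93636 + 68) = 1/(-61/18 + 46818 + 68) = 1/(843887/18) = 1*(18/843887) = 18/843887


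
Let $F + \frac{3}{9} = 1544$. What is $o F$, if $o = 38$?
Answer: $\frac{175978}{3} \approx 58659.0$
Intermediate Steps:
$F = \frac{4631}{3}$ ($F = - \frac{1}{3} + 1544 = \frac{4631}{3} \approx 1543.7$)
$o F = 38 \cdot \frac{4631}{3} = \frac{175978}{3}$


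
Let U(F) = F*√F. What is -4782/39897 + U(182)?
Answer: -1594/13299 + 182*√182 ≈ 2455.2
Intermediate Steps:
U(F) = F^(3/2)
-4782/39897 + U(182) = -4782/39897 + 182^(3/2) = -4782*1/39897 + 182*√182 = -1594/13299 + 182*√182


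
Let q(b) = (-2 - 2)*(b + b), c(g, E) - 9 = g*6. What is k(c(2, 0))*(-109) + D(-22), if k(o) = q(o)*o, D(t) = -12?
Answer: 384540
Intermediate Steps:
c(g, E) = 9 + 6*g (c(g, E) = 9 + g*6 = 9 + 6*g)
q(b) = -8*b
k(o) = -8*o² (k(o) = (-8*o)*o = -8*o²)
k(c(2, 0))*(-109) + D(-22) = -8*(9 + 6*2)²*(-109) - 12 = -8*(9 + 12)²*(-109) - 12 = -8*21²*(-109) - 12 = -8*441*(-109) - 12 = -3528*(-109) - 12 = 384552 - 12 = 384540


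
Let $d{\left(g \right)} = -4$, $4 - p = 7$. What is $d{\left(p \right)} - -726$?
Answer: $722$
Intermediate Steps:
$p = -3$ ($p = 4 - 7 = -3$)
$d{\left(p \right)} - -726 = -4 - -726 = -4 + 726 = 722$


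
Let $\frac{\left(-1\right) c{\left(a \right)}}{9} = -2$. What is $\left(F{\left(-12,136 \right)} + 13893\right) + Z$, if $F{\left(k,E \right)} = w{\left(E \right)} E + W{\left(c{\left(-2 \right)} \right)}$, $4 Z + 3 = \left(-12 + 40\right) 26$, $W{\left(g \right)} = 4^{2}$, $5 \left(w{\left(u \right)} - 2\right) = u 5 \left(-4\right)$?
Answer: $- \frac{238487}{4} \approx -59622.0$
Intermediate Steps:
$w{\left(u \right)} = 2 - 4 u$ ($w{\left(u \right)} = 2 + \frac{u 5 \left(-4\right)}{5} = 2 + \frac{5 u \left(-4\right)}{5} = 2 + \frac{\left(-20\right) u}{5} = 2 - 4 u$)
$c{\left(a \right)} = 18$ ($c{\left(a \right)} = \left(-9\right) \left(-2\right) = 18$)
$W{\left(g \right)} = 16$
$Z = \frac{725}{4}$ ($Z = - \frac{3}{4} + \frac{\left(-12 + 40\right) 26}{4} = - \frac{3}{4} + \frac{28 \cdot 26}{4} = - \frac{3}{4} + \frac{1}{4} \cdot 728 = - \frac{3}{4} + 182 = \frac{725}{4} \approx 181.25$)
$F{\left(k,E \right)} = 16 + E \left(2 - 4 E\right)$ ($F{\left(k,E \right)} = \left(2 - 4 E\right) E + 16 = E \left(2 - 4 E\right) + 16 = 16 + E \left(2 - 4 E\right)$)
$\left(F{\left(-12,136 \right)} + 13893\right) + Z = \left(\left(16 - 272 \left(-1 + 2 \cdot 136\right)\right) + 13893\right) + \frac{725}{4} = \left(\left(16 - 272 \left(-1 + 272\right)\right) + 13893\right) + \frac{725}{4} = \left(\left(16 - 272 \cdot 271\right) + 13893\right) + \frac{725}{4} = \left(\left(16 - 73712\right) + 13893\right) + \frac{725}{4} = \left(-73696 + 13893\right) + \frac{725}{4} = -59803 + \frac{725}{4} = - \frac{238487}{4}$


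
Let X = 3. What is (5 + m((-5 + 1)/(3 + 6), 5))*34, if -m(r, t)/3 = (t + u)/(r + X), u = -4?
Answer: 2992/23 ≈ 130.09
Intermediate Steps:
m(r, t) = -3*(-4 + t)/(3 + r) (m(r, t) = -3*(t - 4)/(r + 3) = -3*(-4 + t)/(3 + r))
(5 + m((-5 + 1)/(3 + 6), 5))*34 = (5 + 3*(4 - 1*5)/(3 + (-5 + 1)/(3 + 6)))*34 = (5 + 3*(4 - 5)/(3 - 4/9))*34 = (5 + 3*(-1)/(3 - 4*⅑))*34 = (5 + 3*(-1)/(3 - 4/9))*34 = (5 + 3*(-1)/(23/9))*34 = (5 + 3*(9/23)*(-1))*34 = (5 - 27/23)*34 = (88/23)*34 = 2992/23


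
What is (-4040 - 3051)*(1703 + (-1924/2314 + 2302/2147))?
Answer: -2307839334759/191083 ≈ -1.2078e+7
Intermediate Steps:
(-4040 - 3051)*(1703 + (-1924/2314 + 2302/2147)) = -7091*(1703 + (-1924*1/2314 + 2302*(1/2147))) = -7091*(1703 + (-74/89 + 2302/2147)) = -7091*(1703 + 46000/191083) = -7091*325460349/191083 = -2307839334759/191083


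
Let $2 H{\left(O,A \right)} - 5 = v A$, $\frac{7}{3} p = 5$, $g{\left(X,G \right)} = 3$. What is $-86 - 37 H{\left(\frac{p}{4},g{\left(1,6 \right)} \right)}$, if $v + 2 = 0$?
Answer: $- \frac{135}{2} \approx -67.5$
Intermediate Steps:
$v = -2$ ($v = -2 + 0 = -2$)
$p = \frac{15}{7}$ ($p = \frac{3}{7} \cdot 5 = \frac{15}{7} \approx 2.1429$)
$H{\left(O,A \right)} = \frac{5}{2} - A$ ($H{\left(O,A \right)} = \frac{5}{2} + \frac{\left(-2\right) A}{2} = \frac{5}{2} - A$)
$-86 - 37 H{\left(\frac{p}{4},g{\left(1,6 \right)} \right)} = -86 - 37 \left(\frac{5}{2} - 3\right) = -86 - - \frac{37}{2} = -86 + \frac{37}{2} = - \frac{135}{2}$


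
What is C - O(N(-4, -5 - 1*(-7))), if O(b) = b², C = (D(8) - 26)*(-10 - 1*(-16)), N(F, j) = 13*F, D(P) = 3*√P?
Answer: -2860 + 36*√2 ≈ -2809.1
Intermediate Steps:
C = -156 + 36*√2 (C = (3*√8 - 26)*(-10 - 1*(-16)) = (3*(2*√2) - 26)*(-10 + 16) = (6*√2 - 26)*6 = (-26 + 6*√2)*6 = -156 + 36*√2 ≈ -105.09)
C - O(N(-4, -5 - 1*(-7))) = (-156 + 36*√2) - (13*(-4))² = (-156 + 36*√2) - 1*(-52)² = (-156 + 36*√2) - 1*2704 = (-156 + 36*√2) - 2704 = -2860 + 36*√2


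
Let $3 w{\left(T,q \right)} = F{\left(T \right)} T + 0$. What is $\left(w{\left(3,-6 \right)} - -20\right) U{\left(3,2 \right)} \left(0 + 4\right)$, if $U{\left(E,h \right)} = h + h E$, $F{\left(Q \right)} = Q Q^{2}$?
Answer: $1504$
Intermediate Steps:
$F{\left(Q \right)} = Q^{3}$
$U{\left(E,h \right)} = h + E h$
$w{\left(T,q \right)} = \frac{T^{4}}{3}$ ($w{\left(T,q \right)} = \frac{T^{3} T + 0}{3} = \frac{T^{4} + 0}{3} = \frac{T^{4}}{3}$)
$\left(w{\left(3,-6 \right)} - -20\right) U{\left(3,2 \right)} \left(0 + 4\right) = \left(\frac{3^{4}}{3} - -20\right) 2 \left(1 + 3\right) \left(0 + 4\right) = \left(\frac{1}{3} \cdot 81 + 20\right) 2 \cdot 4 \cdot 4 = \left(27 + 20\right) 8 \cdot 4 = 47 \cdot 32 = 1504$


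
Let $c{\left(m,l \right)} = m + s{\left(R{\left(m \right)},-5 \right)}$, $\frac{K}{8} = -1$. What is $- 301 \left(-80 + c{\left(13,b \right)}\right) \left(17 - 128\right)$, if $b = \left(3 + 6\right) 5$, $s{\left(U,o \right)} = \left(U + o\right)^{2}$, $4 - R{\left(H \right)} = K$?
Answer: $-601398$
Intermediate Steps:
$K = -8$ ($K = 8 \left(-1\right) = -8$)
$R{\left(H \right)} = 12$ ($R{\left(H \right)} = 4 - -8 = 4 + 8 = 12$)
$b = 45$ ($b = 9 \cdot 5 = 45$)
$c{\left(m,l \right)} = 49 + m$ ($c{\left(m,l \right)} = m + \left(12 - 5\right)^{2} = m + 7^{2} = m + 49 = 49 + m$)
$- 301 \left(-80 + c{\left(13,b \right)}\right) \left(17 - 128\right) = - 301 \left(-80 + \left(49 + 13\right)\right) \left(17 - 128\right) = - 301 \left(-80 + 62\right) \left(-111\right) = - 301 \left(\left(-18\right) \left(-111\right)\right) = \left(-301\right) 1998 = -601398$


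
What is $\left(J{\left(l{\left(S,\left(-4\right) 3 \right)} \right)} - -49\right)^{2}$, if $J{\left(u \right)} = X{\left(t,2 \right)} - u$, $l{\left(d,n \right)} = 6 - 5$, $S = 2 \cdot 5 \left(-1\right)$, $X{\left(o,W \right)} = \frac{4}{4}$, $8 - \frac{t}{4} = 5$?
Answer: $2401$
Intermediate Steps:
$t = 12$ ($t = 32 - 20 = 12$)
$X{\left(o,W \right)} = 1$ ($X{\left(o,W \right)} = 4 \cdot \frac{1}{4} = 1$)
$S = -10$ ($S = 10 \left(-1\right) = -10$)
$l{\left(d,n \right)} = 1$
$J{\left(u \right)} = 1 - u$
$\left(J{\left(l{\left(S,\left(-4\right) 3 \right)} \right)} - -49\right)^{2} = \left(\left(1 - 1\right) - -49\right)^{2} = \left(\left(1 - 1\right) + 49\right)^{2} = \left(0 + 49\right)^{2} = 49^{2} = 2401$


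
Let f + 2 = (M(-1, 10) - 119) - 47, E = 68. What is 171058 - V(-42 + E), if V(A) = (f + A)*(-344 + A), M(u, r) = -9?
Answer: 123040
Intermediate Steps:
f = -177 (f = -2 + ((-9 - 119) - 47) = -2 + (-128 - 47) = -2 - 175 = -177)
V(A) = (-344 + A)*(-177 + A) (V(A) = (-177 + A)*(-344 + A) = (-344 + A)*(-177 + A))
171058 - V(-42 + E) = 171058 - (60888 + (-42 + 68)² - 521*(-42 + 68)) = 171058 - (60888 + 26² - 521*26) = 171058 - (60888 + 676 - 13546) = 171058 - 1*48018 = 171058 - 48018 = 123040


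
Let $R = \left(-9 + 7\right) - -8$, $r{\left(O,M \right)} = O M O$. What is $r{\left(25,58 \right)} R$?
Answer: $217500$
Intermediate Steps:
$r{\left(O,M \right)} = M O^{2}$ ($r{\left(O,M \right)} = M O O = M O^{2}$)
$R = 6$ ($R = -2 + 8 = 6$)
$r{\left(25,58 \right)} R = 58 \cdot 25^{2} \cdot 6 = 58 \cdot 625 \cdot 6 = 36250 \cdot 6 = 217500$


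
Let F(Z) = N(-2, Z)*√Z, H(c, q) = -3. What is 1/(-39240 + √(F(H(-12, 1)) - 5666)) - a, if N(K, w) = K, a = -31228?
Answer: 31228 - 1/(39240 - √(-5666 - 2*I*√3)) ≈ 31228.0 + 4.8885e-8*I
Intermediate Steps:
F(Z) = -2*√Z
1/(-39240 + √(F(H(-12, 1)) - 5666)) - a = 1/(-39240 + √(-2*I*√3 - 5666)) - 1*(-31228) = 1/(-39240 + √(-2*I*√3 - 5666)) + 31228 = 1/(-39240 + √(-5666 - 2*I*√3)) + 31228 = 31228 + 1/(-39240 + √(-5666 - 2*I*√3))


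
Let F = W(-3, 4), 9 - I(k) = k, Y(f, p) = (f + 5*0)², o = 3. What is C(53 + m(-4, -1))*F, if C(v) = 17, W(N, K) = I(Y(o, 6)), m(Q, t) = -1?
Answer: 0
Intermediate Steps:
Y(f, p) = f² (Y(f, p) = (f + 0)² = f²)
I(k) = 9 - k
W(N, K) = 0 (W(N, K) = 9 - 1*3² = 9 - 1*9 = 9 - 9 = 0)
F = 0
C(53 + m(-4, -1))*F = 17*0 = 0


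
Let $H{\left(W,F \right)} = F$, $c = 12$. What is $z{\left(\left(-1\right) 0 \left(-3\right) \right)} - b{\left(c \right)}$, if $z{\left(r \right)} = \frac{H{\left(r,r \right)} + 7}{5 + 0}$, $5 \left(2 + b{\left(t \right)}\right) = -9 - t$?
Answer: $\frac{38}{5} \approx 7.6$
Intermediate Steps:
$b{\left(t \right)} = - \frac{19}{5} - \frac{t}{5}$ ($b{\left(t \right)} = -2 + \frac{-9 - t}{5} = -2 - \left(\frac{9}{5} + \frac{t}{5}\right) = - \frac{19}{5} - \frac{t}{5}$)
$z{\left(r \right)} = \frac{7}{5} + \frac{r}{5}$ ($z{\left(r \right)} = \frac{r + 7}{5 + 0} = \frac{7 + r}{5} = \left(7 + r\right) \frac{1}{5} = \frac{7}{5} + \frac{r}{5}$)
$z{\left(\left(-1\right) 0 \left(-3\right) \right)} - b{\left(c \right)} = \left(\frac{7}{5} + \frac{\left(-1\right) 0 \left(-3\right)}{5}\right) - \left(- \frac{19}{5} - \frac{12}{5}\right) = \left(\frac{7}{5} + \frac{0 \left(-3\right)}{5}\right) - \left(- \frac{19}{5} - \frac{12}{5}\right) = \left(\frac{7}{5} + \frac{1}{5} \cdot 0\right) - - \frac{31}{5} = \left(\frac{7}{5} + 0\right) + \frac{31}{5} = \frac{7}{5} + \frac{31}{5} = \frac{38}{5}$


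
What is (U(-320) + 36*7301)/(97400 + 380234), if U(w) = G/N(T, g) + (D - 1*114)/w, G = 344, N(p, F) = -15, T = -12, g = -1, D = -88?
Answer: 25230115/45852864 ≈ 0.55024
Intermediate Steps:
U(w) = -344/15 - 202/w (U(w) = 344/(-15) + (-88 - 1*114)/w = 344*(-1/15) + (-88 - 114)/w = -344/15 - 202/w)
(U(-320) + 36*7301)/(97400 + 380234) = ((-344/15 - 202/(-320)) + 36*7301)/(97400 + 380234) = ((-344/15 - 202*(-1/320)) + 262836)/477634 = ((-344/15 + 101/160) + 262836)*(1/477634) = (-2141/96 + 262836)*(1/477634) = (25230115/96)*(1/477634) = 25230115/45852864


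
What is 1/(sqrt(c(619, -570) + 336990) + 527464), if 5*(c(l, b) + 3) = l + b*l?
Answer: 659330/347772505939 - sqrt(1665905)/695545011878 ≈ 1.8940e-6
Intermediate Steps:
c(l, b) = -3 + l/5 + b*l/5 (c(l, b) = -3 + (l + b*l)/5 = -3 + (l/5 + b*l/5) = -3 + l/5 + b*l/5)
1/(sqrt(c(619, -570) + 336990) + 527464) = 1/(sqrt((-3 + (1/5)*619 + (1/5)*(-570)*619) + 336990) + 527464) = 1/(sqrt((-3 + 619/5 - 70566) + 336990) + 527464) = 1/(sqrt(-352226/5 + 336990) + 527464) = 1/(sqrt(1332724/5) + 527464) = 1/(2*sqrt(1665905)/5 + 527464) = 1/(527464 + 2*sqrt(1665905)/5)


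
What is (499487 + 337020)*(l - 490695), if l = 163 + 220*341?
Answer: -347578696584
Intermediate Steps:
l = 75183 (l = 163 + 75020 = 75183)
(499487 + 337020)*(l - 490695) = (499487 + 337020)*(75183 - 490695) = 836507*(-415512) = -347578696584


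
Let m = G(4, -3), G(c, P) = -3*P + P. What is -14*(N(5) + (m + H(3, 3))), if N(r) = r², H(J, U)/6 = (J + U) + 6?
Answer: -1442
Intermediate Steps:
G(c, P) = -2*P
m = 6 (m = -2*(-3) = 6)
H(J, U) = 36 + 6*J + 6*U (H(J, U) = 6*((J + U) + 6) = 6*(6 + J + U) = 36 + 6*J + 6*U)
-14*(N(5) + (m + H(3, 3))) = -14*(5² + (6 + (36 + 6*3 + 6*3))) = -14*(25 + (6 + (36 + 18 + 18))) = -14*(25 + (6 + 72)) = -14*(25 + 78) = -14*103 = -1442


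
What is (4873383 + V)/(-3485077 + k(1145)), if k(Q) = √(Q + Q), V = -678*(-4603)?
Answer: -1326688657129/578369604459 - 380677*√2290/578369604459 ≈ -2.2939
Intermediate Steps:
V = 3120834
k(Q) = √2*√Q (k(Q) = √(2*Q) = √2*√Q)
(4873383 + V)/(-3485077 + k(1145)) = (4873383 + 3120834)/(-3485077 + √2*√1145) = 7994217/(-3485077 + √2290)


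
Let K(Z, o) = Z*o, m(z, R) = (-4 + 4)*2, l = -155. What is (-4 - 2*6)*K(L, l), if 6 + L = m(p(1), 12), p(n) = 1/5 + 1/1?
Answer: -14880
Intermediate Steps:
p(n) = 6/5 (p(n) = 1*(⅕) + 1*1 = ⅕ + 1 = 6/5)
m(z, R) = 0 (m(z, R) = 0*2 = 0)
L = -6 (L = -6 + 0 = -6)
(-4 - 2*6)*K(L, l) = (-4 - 2*6)*(-6*(-155)) = (-4 - 12)*930 = -16*930 = -14880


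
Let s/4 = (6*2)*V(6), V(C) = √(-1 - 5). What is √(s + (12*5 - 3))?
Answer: √(57 + 48*I*√6) ≈ 9.6867 + 6.0689*I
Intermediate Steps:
V(C) = I*√6 (V(C) = √(-6) = I*√6)
s = 48*I*√6 (s = 4*((6*2)*(I*√6)) = 4*(12*(I*√6)) = 4*(12*I*√6) = 48*I*√6 ≈ 117.58*I)
√(s + (12*5 - 3)) = √(48*I*√6 + (12*5 - 3)) = √(48*I*√6 + (60 - 3)) = √(48*I*√6 + 57) = √(57 + 48*I*√6)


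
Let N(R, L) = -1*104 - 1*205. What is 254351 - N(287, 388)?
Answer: 254660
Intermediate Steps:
N(R, L) = -309 (N(R, L) = -104 - 205 = -309)
254351 - N(287, 388) = 254351 - 1*(-309) = 254351 + 309 = 254660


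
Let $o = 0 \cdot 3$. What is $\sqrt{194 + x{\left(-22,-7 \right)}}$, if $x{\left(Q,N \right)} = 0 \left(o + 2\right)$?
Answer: $\sqrt{194} \approx 13.928$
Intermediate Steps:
$o = 0$
$x{\left(Q,N \right)} = 0$ ($x{\left(Q,N \right)} = 0 \left(0 + 2\right) = 0 \cdot 2 = 0$)
$\sqrt{194 + x{\left(-22,-7 \right)}} = \sqrt{194 + 0} = \sqrt{194}$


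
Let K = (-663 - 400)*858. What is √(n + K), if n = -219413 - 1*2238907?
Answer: 3*I*√374486 ≈ 1835.9*I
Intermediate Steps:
K = -912054 (K = -1063*858 = -912054)
n = -2458320 (n = -219413 - 2238907 = -2458320)
√(n + K) = √(-2458320 - 912054) = √(-3370374) = 3*I*√374486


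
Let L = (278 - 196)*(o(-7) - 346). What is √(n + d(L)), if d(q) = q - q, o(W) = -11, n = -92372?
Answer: 2*I*√23093 ≈ 303.93*I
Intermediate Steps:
L = -29274 (L = (278 - 196)*(-11 - 346) = 82*(-357) = -29274)
d(q) = 0
√(n + d(L)) = √(-92372 + 0) = √(-92372) = 2*I*√23093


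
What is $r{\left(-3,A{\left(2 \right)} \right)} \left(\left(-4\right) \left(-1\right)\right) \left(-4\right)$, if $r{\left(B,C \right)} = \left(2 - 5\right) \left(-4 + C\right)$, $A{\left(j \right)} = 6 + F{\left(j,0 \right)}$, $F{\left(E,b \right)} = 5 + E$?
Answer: $432$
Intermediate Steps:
$A{\left(j \right)} = 11 + j$ ($A{\left(j \right)} = 6 + \left(5 + j\right) = 11 + j$)
$r{\left(B,C \right)} = 12 - 3 C$ ($r{\left(B,C \right)} = - 3 \left(-4 + C\right) = 12 - 3 C$)
$r{\left(-3,A{\left(2 \right)} \right)} \left(\left(-4\right) \left(-1\right)\right) \left(-4\right) = \left(12 - 3 \left(11 + 2\right)\right) \left(\left(-4\right) \left(-1\right)\right) \left(-4\right) = \left(12 - 39\right) 4 \left(-4\right) = \left(-27\right) 4 \left(-4\right) = \left(-108\right) \left(-4\right) = 432$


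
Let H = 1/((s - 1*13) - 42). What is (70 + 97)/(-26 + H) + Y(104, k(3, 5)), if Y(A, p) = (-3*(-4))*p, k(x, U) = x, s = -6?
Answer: 46945/1587 ≈ 29.581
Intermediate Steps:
H = -1/61 (H = 1/((-6 - 1*13) - 42) = 1/((-6 - 13) - 42) = 1/(-19 - 42) = 1/(-61) = -1/61 ≈ -0.016393)
Y(A, p) = 12*p
(70 + 97)/(-26 + H) + Y(104, k(3, 5)) = (70 + 97)/(-26 - 1/61) + 12*3 = 167/(-1587/61) + 36 = -61/1587*167 + 36 = -10187/1587 + 36 = 46945/1587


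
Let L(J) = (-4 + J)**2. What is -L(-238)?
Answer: -58564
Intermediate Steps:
-L(-238) = -(-4 - 238)**2 = -1*(-242)**2 = -1*58564 = -58564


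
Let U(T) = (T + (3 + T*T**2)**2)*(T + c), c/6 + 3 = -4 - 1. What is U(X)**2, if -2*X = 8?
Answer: 37358704656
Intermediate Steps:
X = -4 (X = -1/2*8 = -4)
c = -48 (c = -18 + 6*(-4 - 1) = -18 + 6*(-5) = -18 - 30 = -48)
U(T) = (-48 + T)*(T + (3 + T**3)**2) (U(T) = (T + (3 + T*T**2)**2)*(T - 48) = (T + (3 + T**3)**2)*(-48 + T) = (-48 + T)*(T + (3 + T**3)**2))
U(X)**2 = ((-4)**2 - 48*(-4) - 48*(3 + (-4)**3)**2 - 4*(3 + (-4)**3)**2)**2 = (16 + 192 - 48*(3 - 64)**2 - 4*(3 - 64)**2)**2 = (16 + 192 - 48*(-61)**2 - 4*(-61)**2)**2 = (16 + 192 - 48*3721 - 4*3721)**2 = (16 + 192 - 178608 - 14884)**2 = (-193284)**2 = 37358704656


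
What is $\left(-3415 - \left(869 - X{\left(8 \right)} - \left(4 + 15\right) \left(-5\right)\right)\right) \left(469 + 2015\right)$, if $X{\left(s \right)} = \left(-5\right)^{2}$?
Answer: $-10815336$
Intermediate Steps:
$X{\left(s \right)} = 25$
$\left(-3415 - \left(869 - X{\left(8 \right)} - \left(4 + 15\right) \left(-5\right)\right)\right) \left(469 + 2015\right) = \left(-3415 + \left(\left(-869 + \left(4 + 15\right) \left(-5\right)\right) + 25\right)\right) \left(469 + 2015\right) = \left(-3415 + \left(\left(-869 + 19 \left(-5\right)\right) + 25\right)\right) 2484 = \left(-3415 + \left(\left(-869 - 95\right) + 25\right)\right) 2484 = \left(-3415 + \left(-964 + 25\right)\right) 2484 = \left(-3415 - 939\right) 2484 = \left(-4354\right) 2484 = -10815336$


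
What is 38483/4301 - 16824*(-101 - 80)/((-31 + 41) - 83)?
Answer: -13094355085/313973 ≈ -41705.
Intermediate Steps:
38483/4301 - 16824*(-101 - 80)/((-31 + 41) - 83) = 38483*(1/4301) - 16824*(-181/(10 - 83)) = 38483/4301 - 16824/((-1/181*(-73))) = 38483/4301 - 16824/73/181 = 38483/4301 - 16824*181/73 = 38483/4301 - 3045144/73 = -13094355085/313973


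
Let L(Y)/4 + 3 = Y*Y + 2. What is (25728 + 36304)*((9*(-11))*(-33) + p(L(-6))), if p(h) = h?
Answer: 211343024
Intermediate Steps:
L(Y) = -4 + 4*Y² (L(Y) = -12 + 4*(Y*Y + 2) = -12 + 4*(Y² + 2) = -12 + 4*(2 + Y²) = -12 + (8 + 4*Y²) = -4 + 4*Y²)
(25728 + 36304)*((9*(-11))*(-33) + p(L(-6))) = (25728 + 36304)*((9*(-11))*(-33) + (-4 + 4*(-6)²)) = 62032*(-99*(-33) + (-4 + 4*36)) = 62032*(3267 + (-4 + 144)) = 62032*(3267 + 140) = 62032*3407 = 211343024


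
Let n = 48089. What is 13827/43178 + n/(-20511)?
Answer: -1792781245/885623958 ≈ -2.0243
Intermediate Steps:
13827/43178 + n/(-20511) = 13827/43178 + 48089/(-20511) = 13827*(1/43178) + 48089*(-1/20511) = 13827/43178 - 48089/20511 = -1792781245/885623958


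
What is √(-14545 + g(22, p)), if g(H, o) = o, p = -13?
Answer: I*√14558 ≈ 120.66*I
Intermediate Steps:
√(-14545 + g(22, p)) = √(-14545 - 13) = √(-14558) = I*√14558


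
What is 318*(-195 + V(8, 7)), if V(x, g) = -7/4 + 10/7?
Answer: -869571/14 ≈ -62112.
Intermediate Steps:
V(x, g) = -9/28 (V(x, g) = -7*1/4 + 10*(1/7) = -7/4 + 10/7 = -9/28)
318*(-195 + V(8, 7)) = 318*(-195 - 9/28) = 318*(-5469/28) = -869571/14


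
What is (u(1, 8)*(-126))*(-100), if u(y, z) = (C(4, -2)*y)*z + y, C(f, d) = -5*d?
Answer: 1020600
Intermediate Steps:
u(y, z) = y + 10*y*z (u(y, z) = ((-5*(-2))*y)*z + y = (10*y)*z + y = 10*y*z + y = y + 10*y*z)
(u(1, 8)*(-126))*(-100) = ((1*(1 + 10*8))*(-126))*(-100) = ((1*(1 + 80))*(-126))*(-100) = ((1*81)*(-126))*(-100) = (81*(-126))*(-100) = -10206*(-100) = 1020600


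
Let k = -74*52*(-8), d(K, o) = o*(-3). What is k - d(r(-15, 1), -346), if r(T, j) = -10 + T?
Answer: 29746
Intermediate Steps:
d(K, o) = -3*o
k = 30784 (k = -3848*(-8) = 30784)
k - d(r(-15, 1), -346) = 30784 - (-3)*(-346) = 30784 - 1*1038 = 30784 - 1038 = 29746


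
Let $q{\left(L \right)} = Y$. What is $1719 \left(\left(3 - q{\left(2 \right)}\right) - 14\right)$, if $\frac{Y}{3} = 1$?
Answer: $-24066$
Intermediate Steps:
$Y = 3$ ($Y = 3 \cdot 1 = 3$)
$q{\left(L \right)} = 3$
$1719 \left(\left(3 - q{\left(2 \right)}\right) - 14\right) = 1719 \left(\left(3 - 3\right) - 14\right) = 1719 \left(0 - 14\right) = 1719 \left(-14\right) = -24066$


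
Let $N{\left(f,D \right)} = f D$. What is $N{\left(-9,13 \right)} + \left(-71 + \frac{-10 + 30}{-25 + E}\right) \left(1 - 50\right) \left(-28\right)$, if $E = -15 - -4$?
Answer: $- \frac{884621}{9} \approx -98291.0$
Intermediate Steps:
$E = -11$ ($E = -15 + 4 = -11$)
$N{\left(f,D \right)} = D f$
$N{\left(-9,13 \right)} + \left(-71 + \frac{-10 + 30}{-25 + E}\right) \left(1 - 50\right) \left(-28\right) = 13 \left(-9\right) + \left(-71 + \frac{-10 + 30}{-25 - 11}\right) \left(1 - 50\right) \left(-28\right) = -117 + \left(-71 + \frac{20}{-36}\right) \left(-49\right) \left(-28\right) = -117 + \left(-71 + 20 \left(- \frac{1}{36}\right)\right) \left(-49\right) \left(-28\right) = -117 + \left(-71 - \frac{5}{9}\right) \left(-49\right) \left(-28\right) = -117 + \left(- \frac{644}{9}\right) \left(-49\right) \left(-28\right) = -117 + \frac{31556}{9} \left(-28\right) = -117 - \frac{883568}{9} = - \frac{884621}{9}$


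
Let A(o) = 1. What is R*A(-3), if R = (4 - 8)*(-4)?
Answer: 16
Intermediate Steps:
R = 16 (R = -4*(-4) = 16)
R*A(-3) = 16*1 = 16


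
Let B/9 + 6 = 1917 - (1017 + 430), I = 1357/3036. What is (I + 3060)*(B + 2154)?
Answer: 426197845/22 ≈ 1.9373e+7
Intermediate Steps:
I = 59/132 (I = 1357*(1/3036) = 59/132 ≈ 0.44697)
B = 4176 (B = -54 + 9*(1917 - (1017 + 430)) = -54 + 9*(1917 - 1*1447) = -54 + 9*(1917 - 1447) = -54 + 9*470 = -54 + 4230 = 4176)
(I + 3060)*(B + 2154) = (59/132 + 3060)*(4176 + 2154) = (403979/132)*6330 = 426197845/22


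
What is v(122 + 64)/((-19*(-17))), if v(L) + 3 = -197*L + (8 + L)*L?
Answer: -33/19 ≈ -1.7368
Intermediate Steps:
v(L) = -3 - 197*L + L*(8 + L) (v(L) = -3 + (-197*L + (8 + L)*L) = -3 + (-197*L + L*(8 + L)) = -3 - 197*L + L*(8 + L))
v(122 + 64)/((-19*(-17))) = (-3 + (122 + 64)**2 - 189*(122 + 64))/((-19*(-17))) = (-3 + 186**2 - 189*186)/323 = (-3 + 34596 - 35154)*(1/323) = -561*1/323 = -33/19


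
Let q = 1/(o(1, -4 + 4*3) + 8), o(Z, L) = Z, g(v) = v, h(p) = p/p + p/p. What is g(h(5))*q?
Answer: 2/9 ≈ 0.22222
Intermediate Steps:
h(p) = 2 (h(p) = 1 + 1 = 2)
q = 1/9 (q = 1/(1 + 8) = 1/9 ≈ 0.11111)
g(h(5))*q = 2*(1/9) = 2/9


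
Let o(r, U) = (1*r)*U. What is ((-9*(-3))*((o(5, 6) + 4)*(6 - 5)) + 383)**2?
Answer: 1692601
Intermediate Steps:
o(r, U) = U*r (o(r, U) = r*U = U*r)
((-9*(-3))*((o(5, 6) + 4)*(6 - 5)) + 383)**2 = ((-9*(-3))*((6*5 + 4)*(6 - 5)) + 383)**2 = (27*((30 + 4)*1) + 383)**2 = (27*(34*1) + 383)**2 = (27*34 + 383)**2 = (918 + 383)**2 = 1301**2 = 1692601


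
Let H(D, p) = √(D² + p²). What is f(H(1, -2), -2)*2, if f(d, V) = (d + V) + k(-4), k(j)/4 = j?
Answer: -36 + 2*√5 ≈ -31.528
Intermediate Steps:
k(j) = 4*j
f(d, V) = -16 + V + d (f(d, V) = (d + V) + 4*(-4) = (V + d) - 16 = -16 + V + d)
f(H(1, -2), -2)*2 = (-16 - 2 + √(1² + (-2)²))*2 = (-16 - 2 + √(1 + 4))*2 = (-16 - 2 + √5)*2 = (-18 + √5)*2 = -36 + 2*√5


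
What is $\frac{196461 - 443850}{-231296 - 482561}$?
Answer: $\frac{247389}{713857} \approx 0.34655$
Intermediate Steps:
$\frac{196461 - 443850}{-231296 - 482561} = - \frac{247389}{-713857} = \left(-247389\right) \left(- \frac{1}{713857}\right) = \frac{247389}{713857}$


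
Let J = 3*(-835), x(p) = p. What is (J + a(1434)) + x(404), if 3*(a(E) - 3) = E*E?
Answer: 683354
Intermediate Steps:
a(E) = 3 + E²/3 (a(E) = 3 + (E*E)/3 = 3 + E²/3)
J = -2505
(J + a(1434)) + x(404) = (-2505 + (3 + (⅓)*1434²)) + 404 = (-2505 + (3 + (⅓)*2056356)) + 404 = (-2505 + (3 + 685452)) + 404 = (-2505 + 685455) + 404 = 682950 + 404 = 683354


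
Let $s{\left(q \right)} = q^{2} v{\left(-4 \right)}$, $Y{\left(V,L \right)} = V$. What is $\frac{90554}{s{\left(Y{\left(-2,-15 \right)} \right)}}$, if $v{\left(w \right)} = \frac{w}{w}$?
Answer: $\frac{45277}{2} \approx 22639.0$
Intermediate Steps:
$v{\left(w \right)} = 1$
$s{\left(q \right)} = q^{2}$ ($s{\left(q \right)} = q^{2} \cdot 1 = q^{2}$)
$\frac{90554}{s{\left(Y{\left(-2,-15 \right)} \right)}} = \frac{90554}{\left(-2\right)^{2}} = \frac{90554}{4} = 90554 \cdot \frac{1}{4} = \frac{45277}{2}$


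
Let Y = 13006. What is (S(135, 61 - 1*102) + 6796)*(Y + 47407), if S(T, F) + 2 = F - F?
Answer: 410445922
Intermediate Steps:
S(T, F) = -2 (S(T, F) = -2 + (F - F) = -2 + 0 = -2)
(S(135, 61 - 1*102) + 6796)*(Y + 47407) = (-2 + 6796)*(13006 + 47407) = 6794*60413 = 410445922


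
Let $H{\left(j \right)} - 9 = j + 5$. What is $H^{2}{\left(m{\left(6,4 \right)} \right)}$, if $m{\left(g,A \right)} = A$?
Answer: $324$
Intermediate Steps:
$H{\left(j \right)} = 14 + j$ ($H{\left(j \right)} = 9 + \left(j + 5\right) = 9 + \left(5 + j\right) = 14 + j$)
$H^{2}{\left(m{\left(6,4 \right)} \right)} = \left(14 + 4\right)^{2} = 18^{2} = 324$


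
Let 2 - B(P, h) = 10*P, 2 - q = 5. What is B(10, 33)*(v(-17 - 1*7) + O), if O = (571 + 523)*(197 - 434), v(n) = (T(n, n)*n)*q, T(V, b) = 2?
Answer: 25395132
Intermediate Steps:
q = -3 (q = 2 - 1*5 = 2 - 5 = -3)
B(P, h) = 2 - 10*P
v(n) = -6*n (v(n) = (2*n)*(-3) = -6*n)
O = -259278 (O = 1094*(-237) = -259278)
B(10, 33)*(v(-17 - 1*7) + O) = (2 - 10*10)*(-6*(-17 - 1*7) - 259278) = (2 - 100)*(-6*(-17 - 7) - 259278) = -98*(-6*(-24) - 259278) = -98*(144 - 259278) = -98*(-259134) = 25395132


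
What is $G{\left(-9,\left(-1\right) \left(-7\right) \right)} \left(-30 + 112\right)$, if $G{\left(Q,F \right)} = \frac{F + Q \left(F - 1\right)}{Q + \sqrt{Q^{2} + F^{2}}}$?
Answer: $\frac{3854}{9 - \sqrt{130}} \approx -1604.7$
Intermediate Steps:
$G{\left(Q,F \right)} = \frac{F + Q \left(-1 + F\right)}{Q + \sqrt{F^{2} + Q^{2}}}$
$G{\left(-9,\left(-1\right) \left(-7\right) \right)} \left(-30 + 112\right) = \frac{\left(-1\right) \left(-7\right) - -9 + \left(-1\right) \left(-7\right) \left(-9\right)}{-9 + \sqrt{\left(\left(-1\right) \left(-7\right)\right)^{2} + \left(-9\right)^{2}}} \left(-30 + 112\right) = \frac{7 + 9 + 7 \left(-9\right)}{-9 + \sqrt{7^{2} + 81}} \cdot 82 = \frac{7 + 9 - 63}{-9 + \sqrt{49 + 81}} \cdot 82 = \frac{1}{-9 + \sqrt{130}} \left(-47\right) 82 = - \frac{47}{-9 + \sqrt{130}} \cdot 82 = - \frac{3854}{-9 + \sqrt{130}}$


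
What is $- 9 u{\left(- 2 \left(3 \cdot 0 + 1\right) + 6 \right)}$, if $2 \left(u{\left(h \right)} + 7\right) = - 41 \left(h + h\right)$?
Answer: $1539$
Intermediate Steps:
$u{\left(h \right)} = -7 - 41 h$ ($u{\left(h \right)} = -7 + \frac{\left(-41\right) \left(h + h\right)}{2} = -7 + \frac{\left(-41\right) 2 h}{2} = -7 + \frac{\left(-82\right) h}{2} = -7 - 41 h$)
$- 9 u{\left(- 2 \left(3 \cdot 0 + 1\right) + 6 \right)} = - 9 \left(-7 - 41 \left(- 2 \left(3 \cdot 0 + 1\right) + 6\right)\right) = - 9 \left(-7 - 41 \left(- 2 \left(0 + 1\right) + 6\right)\right) = - 9 \left(-7 - 41 \left(\left(-2\right) 1 + 6\right)\right) = - 9 \left(-7 - 41 \left(-2 + 6\right)\right) = - 9 \left(-7 - 164\right) = \left(-9\right) \left(-171\right) = 1539$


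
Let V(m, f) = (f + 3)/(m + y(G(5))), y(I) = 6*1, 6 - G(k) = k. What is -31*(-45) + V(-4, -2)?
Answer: 2791/2 ≈ 1395.5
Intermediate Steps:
G(k) = 6 - k
y(I) = 6
V(m, f) = (3 + f)/(6 + m) (V(m, f) = (f + 3)/(m + 6) = (3 + f)/(6 + m))
-31*(-45) + V(-4, -2) = -31*(-45) + (3 - 2)/(6 - 4) = 1395 + 1/2 = 2791/2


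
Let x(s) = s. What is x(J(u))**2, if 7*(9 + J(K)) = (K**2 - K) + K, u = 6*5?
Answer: 700569/49 ≈ 14297.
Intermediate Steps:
u = 30
J(K) = -9 + K**2/7 (J(K) = -9 + ((K**2 - K) + K)/7 = -9 + K**2/7)
x(J(u))**2 = (-9 + (1/7)*30**2)**2 = (-9 + (1/7)*900)**2 = (-9 + 900/7)**2 = (837/7)**2 = 700569/49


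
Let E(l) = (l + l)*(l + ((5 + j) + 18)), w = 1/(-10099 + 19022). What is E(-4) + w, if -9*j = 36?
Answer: -1070759/8923 ≈ -120.00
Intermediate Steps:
j = -4 (j = -⅑*36 = -4)
w = 1/8923 ≈ 0.00011207
E(l) = 2*l*(19 + l) (E(l) = (l + l)*(l + ((5 - 4) + 18)) = (2*l)*(l + (1 + 18)) = (2*l)*(l + 19) = (2*l)*(19 + l) = 2*l*(19 + l))
E(-4) + w = 2*(-4)*(19 - 4) + 1/8923 = 2*(-4)*15 + 1/8923 = -120 + 1/8923 = -1070759/8923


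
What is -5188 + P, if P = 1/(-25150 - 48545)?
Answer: -382329661/73695 ≈ -5188.0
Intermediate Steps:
P = -1/73695 (P = 1/(-73695) = -1/73695 ≈ -1.3569e-5)
-5188 + P = -5188 - 1/73695 = -382329661/73695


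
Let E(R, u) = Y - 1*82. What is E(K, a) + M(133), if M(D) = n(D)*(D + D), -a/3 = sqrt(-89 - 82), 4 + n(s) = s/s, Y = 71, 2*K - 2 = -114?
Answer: -809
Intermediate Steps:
K = -56 (K = 1 + (1/2)*(-114) = 1 - 57 = -56)
n(s) = -3 (n(s) = -4 + s/s = -4 + 1 = -3)
a = -9*I*sqrt(19) (a = -3*sqrt(-89 - 82) = -9*I*sqrt(19) ≈ -39.23*I)
E(R, u) = -11 (E(R, u) = 71 - 1*82 = 71 - 82 = -11)
M(D) = -6*D (M(D) = -3*(D + D) = -6*D)
E(K, a) + M(133) = -11 - 6*133 = -11 - 798 = -809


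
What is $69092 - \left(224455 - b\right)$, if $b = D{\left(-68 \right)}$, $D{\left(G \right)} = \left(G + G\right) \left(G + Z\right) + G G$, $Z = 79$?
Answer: $-152235$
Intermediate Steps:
$D{\left(G \right)} = G^{2} + 2 G \left(79 + G\right)$ ($D{\left(G \right)} = \left(G + G\right) \left(G + 79\right) + G G = 2 G \left(79 + G\right) + G^{2} = G^{2} + 2 G \left(79 + G\right)$)
$b = 3128$ ($b = - 68 \left(158 + 3 \left(-68\right)\right) = - 68 \left(158 - 204\right) = \left(-68\right) \left(-46\right) = 3128$)
$69092 - \left(224455 - b\right) = 69092 - \left(224455 - 3128\right) = 69092 - 221327 = -152235$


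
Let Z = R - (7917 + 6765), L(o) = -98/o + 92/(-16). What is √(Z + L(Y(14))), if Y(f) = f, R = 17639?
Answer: √11777/2 ≈ 54.261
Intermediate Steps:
L(o) = -23/4 - 98/o (L(o) = -98/o + 92*(-1/16) = -98/o - 23/4 = -23/4 - 98/o)
Z = 2957 (Z = 17639 - (7917 + 6765) = 17639 - 1*14682 = 17639 - 14682 = 2957)
√(Z + L(Y(14))) = √(2957 + (-23/4 - 98/14)) = √(2957 + (-23/4 - 98*1/14)) = √(2957 + (-23/4 - 7)) = √(2957 - 51/4) = √(11777/4) = √11777/2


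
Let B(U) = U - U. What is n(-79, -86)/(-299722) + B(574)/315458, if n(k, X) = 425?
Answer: -425/299722 ≈ -0.0014180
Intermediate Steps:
B(U) = 0
n(-79, -86)/(-299722) + B(574)/315458 = 425/(-299722) + 0/315458 = 425*(-1/299722) + 0*(1/315458) = -425/299722 + 0 = -425/299722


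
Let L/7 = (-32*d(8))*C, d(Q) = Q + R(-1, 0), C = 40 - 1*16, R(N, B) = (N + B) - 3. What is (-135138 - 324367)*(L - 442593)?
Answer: 213254891985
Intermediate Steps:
R(N, B) = -3 + B + N (R(N, B) = (B + N) - 3 = -3 + B + N)
C = 24 (C = 40 - 16 = 24)
d(Q) = -4 + Q (d(Q) = Q + (-3 + 0 - 1) = Q - 4 = -4 + Q)
L = -21504 (L = 7*(-32*(-4 + 8)*24) = 7*(-32*4*24) = 7*(-128*24) = 7*(-3072) = -21504)
(-135138 - 324367)*(L - 442593) = (-135138 - 324367)*(-21504 - 442593) = -459505*(-464097) = 213254891985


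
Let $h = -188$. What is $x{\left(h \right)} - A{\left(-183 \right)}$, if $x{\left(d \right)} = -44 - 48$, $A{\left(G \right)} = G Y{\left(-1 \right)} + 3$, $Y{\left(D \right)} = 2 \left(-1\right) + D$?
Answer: $-644$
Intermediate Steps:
$Y{\left(D \right)} = -2 + D$
$A{\left(G \right)} = 3 - 3 G$ ($A{\left(G \right)} = G \left(-2 - 1\right) + 3 = G \left(-3\right) + 3 = - 3 G + 3 = 3 - 3 G$)
$x{\left(d \right)} = -92$ ($x{\left(d \right)} = -44 - 48 = -92$)
$x{\left(h \right)} - A{\left(-183 \right)} = -92 - \left(3 - -549\right) = -92 - \left(3 + 549\right) = -92 - 552 = -644$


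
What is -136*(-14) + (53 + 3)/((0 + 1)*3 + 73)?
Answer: 36190/19 ≈ 1904.7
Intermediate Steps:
-136*(-14) + (53 + 3)/((0 + 1)*3 + 73) = 1904 + 56/(1*3 + 73) = 1904 + 56/(3 + 73) = 1904 + 56/76 = 1904 + 56*(1/76) = 1904 + 14/19 = 36190/19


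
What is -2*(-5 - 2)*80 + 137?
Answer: 1257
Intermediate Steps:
-2*(-5 - 2)*80 + 137 = -2*(-7)*80 + 137 = 14*80 + 137 = 1120 + 137 = 1257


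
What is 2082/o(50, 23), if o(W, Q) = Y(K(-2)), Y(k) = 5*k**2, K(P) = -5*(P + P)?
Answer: 1041/1000 ≈ 1.0410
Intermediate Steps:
K(P) = -10*P
o(W, Q) = 2000 (o(W, Q) = 5*(-10*(-2))**2 = 5*20**2 = 5*400 = 2000)
2082/o(50, 23) = 2082/2000 = 2082*(1/2000) = 1041/1000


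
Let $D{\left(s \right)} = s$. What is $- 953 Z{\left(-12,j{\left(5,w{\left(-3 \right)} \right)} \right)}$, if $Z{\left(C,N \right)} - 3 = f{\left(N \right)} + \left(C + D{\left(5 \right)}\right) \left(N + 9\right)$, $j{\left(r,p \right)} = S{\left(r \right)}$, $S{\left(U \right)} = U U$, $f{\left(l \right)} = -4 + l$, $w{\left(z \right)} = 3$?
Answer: $203942$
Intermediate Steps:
$S{\left(U \right)} = U^{2}$
$j{\left(r,p \right)} = r^{2}$
$Z{\left(C,N \right)} = -1 + N + \left(5 + C\right) \left(9 + N\right)$ ($Z{\left(C,N \right)} = 3 + \left(\left(-4 + N\right) + \left(C + 5\right) \left(N + 9\right)\right) = 3 + \left(\left(-4 + N\right) + \left(5 + C\right) \left(9 + N\right)\right) = 3 + \left(-4 + N + \left(5 + C\right) \left(9 + N\right)\right) = -1 + N + \left(5 + C\right) \left(9 + N\right)$)
$- 953 Z{\left(-12,j{\left(5,w{\left(-3 \right)} \right)} \right)} = - 953 \left(44 + 6 \cdot 5^{2} + 9 \left(-12\right) - 12 \cdot 5^{2}\right) = - 953 \left(44 + 6 \cdot 25 - 108 - 300\right) = - 953 \left(44 + 150 - 108 - 300\right) = \left(-953\right) \left(-214\right) = 203942$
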